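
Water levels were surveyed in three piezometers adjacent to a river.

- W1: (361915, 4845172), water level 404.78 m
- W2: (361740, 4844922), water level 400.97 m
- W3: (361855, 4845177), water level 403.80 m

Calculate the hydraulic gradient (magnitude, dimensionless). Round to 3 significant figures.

With h = a·x + b·y + c and W1 as origin, the differences give:
  (-175)·a + (-250)·b = -3.81
  (-60)·a + 5·b = -0.98
Eliminate b (×5 and ×(-250), subtract): -15875·a = -264.050 → a = ∂h/∂x = +0.01663
Back-substitute: b = ∂h/∂y = +0.003597.
|∇h| = √(0.01663² + 0.003597²) = 0.01701

0.0170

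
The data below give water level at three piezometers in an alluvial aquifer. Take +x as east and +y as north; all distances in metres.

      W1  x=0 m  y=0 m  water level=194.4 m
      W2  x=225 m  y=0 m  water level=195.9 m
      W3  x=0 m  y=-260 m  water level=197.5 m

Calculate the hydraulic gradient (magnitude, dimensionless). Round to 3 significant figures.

∂h/∂x = (195.9 − 194.4) / (225 − 0) = +0.006667
∂h/∂y = (197.5 − 194.4) / (-260 − 0) = -0.01192
|∇h| = √(0.006667² + -0.01192²) = 0.01366

0.0137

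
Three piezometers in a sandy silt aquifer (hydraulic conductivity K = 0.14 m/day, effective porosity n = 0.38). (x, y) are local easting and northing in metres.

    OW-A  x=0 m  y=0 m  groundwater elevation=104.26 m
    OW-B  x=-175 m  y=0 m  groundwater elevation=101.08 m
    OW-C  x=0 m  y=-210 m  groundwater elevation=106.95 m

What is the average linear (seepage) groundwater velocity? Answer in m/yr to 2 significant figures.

∂h/∂x = (101.08 − 104.26) / (-175 − 0) = +0.01817
∂h/∂y = (106.95 − 104.26) / (-210 − 0) = -0.01281
|∇h| = √(0.01817² + -0.01281²) = 0.02223
Seepage velocity v = K·i/n = 0.14 × 0.02223 / 0.38 = 0.00819 m/day = 2.991 m/yr.

3.0 m/yr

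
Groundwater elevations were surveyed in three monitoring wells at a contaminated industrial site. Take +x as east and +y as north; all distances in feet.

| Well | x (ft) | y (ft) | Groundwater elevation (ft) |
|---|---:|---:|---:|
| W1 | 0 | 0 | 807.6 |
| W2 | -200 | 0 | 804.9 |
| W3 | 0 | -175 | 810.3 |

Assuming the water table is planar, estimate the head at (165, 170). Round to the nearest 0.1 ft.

∂h/∂x = (804.9 − 807.6) / (-200 − 0) = +0.01350
∂h/∂y = (810.3 − 807.6) / (-175 − 0) = -0.01543
h(165, 170) = 807.6 + (+0.01350)·(165) + (-0.01543)·(170) = 807.6 +2.228 -2.623 = 807.205 ft.

807.2 ft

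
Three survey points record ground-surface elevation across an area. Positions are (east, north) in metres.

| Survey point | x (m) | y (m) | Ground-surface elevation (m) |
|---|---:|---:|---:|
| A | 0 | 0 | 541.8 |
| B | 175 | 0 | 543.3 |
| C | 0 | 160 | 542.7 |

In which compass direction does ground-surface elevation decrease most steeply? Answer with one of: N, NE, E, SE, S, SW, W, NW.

SW

∂z/∂x = (543.3 − 541.8) / (175 − 0) = +0.008571
∂z/∂y = (542.7 − 541.8) / (160 − 0) = +0.005625
Steepest decrease is along −∇f = (-0.008571 E, -0.005625 N) → southwest.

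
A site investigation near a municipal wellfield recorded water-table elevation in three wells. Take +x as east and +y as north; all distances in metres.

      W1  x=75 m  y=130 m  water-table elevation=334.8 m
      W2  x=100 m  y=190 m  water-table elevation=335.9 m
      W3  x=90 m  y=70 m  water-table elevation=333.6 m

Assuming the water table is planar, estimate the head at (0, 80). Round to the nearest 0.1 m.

334.0 m

Differences from W1: to W2 (Δx, Δy, Δh) = (25, 60, +1.1); to W3 = (15, -60, -1.2).
Determinant of the coordinate differences = 25·(-60) − 15·60 = -2400.
∂h/∂x = [(+1.1)·(-60) − (-1.2)·60] / -2400 = -0.002500
∂h/∂y = [25·(-1.2) − 15·(+1.1)] / -2400 = +0.01937
h(0, 80) = 334.8 + (-0.002500)·(-75) + (+0.01937)·(-50) = 334.8 +0.188 -0.969 = 334.019 m.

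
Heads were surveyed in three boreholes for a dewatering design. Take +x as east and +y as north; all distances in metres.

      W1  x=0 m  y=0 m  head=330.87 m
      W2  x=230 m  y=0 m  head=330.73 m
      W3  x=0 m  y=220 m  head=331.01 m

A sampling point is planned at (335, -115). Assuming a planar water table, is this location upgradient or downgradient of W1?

downgradient

∂h/∂x = (330.73 − 330.87) / (230 − 0) = -0.0006087
∂h/∂y = (331.01 − 330.87) / (220 − 0) = +0.0006364
Head at (335, -115) = 330.87 + (-0.0006087)·(335) + (+0.0006364)·(-115) = 330.59 m.
That is lower than the 330.87 m at W1, so the point is downgradient.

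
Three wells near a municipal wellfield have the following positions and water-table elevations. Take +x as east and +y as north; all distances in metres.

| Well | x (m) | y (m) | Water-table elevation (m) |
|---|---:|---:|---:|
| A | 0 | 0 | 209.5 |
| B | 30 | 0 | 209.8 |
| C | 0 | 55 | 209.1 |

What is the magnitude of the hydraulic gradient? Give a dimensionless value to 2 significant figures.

∂h/∂x = (209.8 − 209.5) / (30 − 0) = +0.01000
∂h/∂y = (209.1 − 209.5) / (55 − 0) = -0.007273
|∇h| = √(0.01000² + -0.007273²) = 0.01237

0.012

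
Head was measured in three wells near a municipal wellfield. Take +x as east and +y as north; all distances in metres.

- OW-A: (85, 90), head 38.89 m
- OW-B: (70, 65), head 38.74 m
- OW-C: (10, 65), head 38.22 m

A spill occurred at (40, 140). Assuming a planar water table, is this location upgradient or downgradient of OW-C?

Differences from OW-A: to OW-B (Δx, Δy, Δh) = (-15, -25, -0.15); to OW-C = (-75, -25, -0.67).
Determinant of the coordinate differences = (-15)·(-25) − (-75)·(-25) = -1500.
∂h/∂x = [(-0.15)·(-25) − (-0.67)·(-25)] / -1500 = +0.008667
∂h/∂y = [(-15)·(-0.67) − (-75)·(-0.15)] / -1500 = +0.0008000
Head at (40, 140) = 38.89 + (+0.008667)·(-45) + (+0.0008000)·(50) = 38.54 m.
That is higher than the 38.22 m at OW-C, so the point is upgradient.

upgradient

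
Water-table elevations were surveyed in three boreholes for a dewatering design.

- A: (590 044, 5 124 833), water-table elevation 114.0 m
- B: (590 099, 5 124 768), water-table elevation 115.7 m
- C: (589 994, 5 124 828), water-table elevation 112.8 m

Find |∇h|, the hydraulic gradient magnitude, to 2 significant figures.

0.025

Taking A as reference: B−A = (55, -65, +1.7); C−A = (-50, -5, -1.2).
Solve a·Δx + b·Δy = Δh: det = 55·(-5) − (-50)·(-65) = -3525.
∂h/∂x = [(+1.7)·(-5) − (-1.2)·(-65)] / -3525 = +0.02454
∂h/∂y = [55·(-1.2) − (-50)·(+1.7)] / -3525 = -0.005390
|∇h| = √(0.02454² + -0.005390²) = 0.02512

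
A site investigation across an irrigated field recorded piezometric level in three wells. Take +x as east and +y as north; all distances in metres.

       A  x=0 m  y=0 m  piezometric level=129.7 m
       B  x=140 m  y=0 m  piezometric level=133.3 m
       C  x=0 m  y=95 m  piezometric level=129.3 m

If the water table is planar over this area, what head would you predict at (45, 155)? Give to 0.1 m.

130.2 m

∂h/∂x = (133.3 − 129.7) / (140 − 0) = +0.02571
∂h/∂y = (129.3 − 129.7) / (95 − 0) = -0.004211
h(45, 155) = 129.7 + (+0.02571)·(45) + (-0.004211)·(155) = 129.7 +1.157 -0.653 = 130.205 m.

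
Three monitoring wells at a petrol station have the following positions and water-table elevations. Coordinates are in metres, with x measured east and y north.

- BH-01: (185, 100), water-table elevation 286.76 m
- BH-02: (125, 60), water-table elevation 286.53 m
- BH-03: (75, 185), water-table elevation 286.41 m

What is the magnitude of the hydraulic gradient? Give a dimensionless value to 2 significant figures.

Taking BH-01 as reference: BH-02−BH-01 = (-60, -40, -0.23); BH-03−BH-01 = (-110, 85, -0.35).
Solve a·Δx + b·Δy = Δh: det = (-60)·85 − (-110)·(-40) = -9500.
∂h/∂x = [(-0.23)·85 − (-0.35)·(-40)] / -9500 = +0.003532
∂h/∂y = [(-60)·(-0.35) − (-110)·(-0.23)] / -9500 = +0.0004526
|∇h| = √(0.003532² + 0.0004526²) = 0.003561

0.0036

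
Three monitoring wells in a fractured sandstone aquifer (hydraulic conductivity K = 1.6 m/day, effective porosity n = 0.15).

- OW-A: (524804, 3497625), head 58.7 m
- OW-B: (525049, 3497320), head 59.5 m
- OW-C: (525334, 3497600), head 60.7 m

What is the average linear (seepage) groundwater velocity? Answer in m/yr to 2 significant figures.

15 m/yr

Taking OW-A as reference: OW-B−OW-A = (245, -305, +0.8); OW-C−OW-A = (530, -25, +2.0).
Solve a·Δx + b·Δy = Δh: det = 245·(-25) − 530·(-305) = 155525.
∂h/∂x = [(+0.8)·(-25) − (+2.0)·(-305)] / 155525 = +0.003794
∂h/∂y = [245·(+2.0) − 530·(+0.8)] / 155525 = +0.0004244
|∇h| = √(0.003794² + 0.0004244²) = 0.003818
Seepage velocity v = K·i/n = 1.6 × 0.003818 / 0.15 = 0.04073 m/day = 14.88 m/yr.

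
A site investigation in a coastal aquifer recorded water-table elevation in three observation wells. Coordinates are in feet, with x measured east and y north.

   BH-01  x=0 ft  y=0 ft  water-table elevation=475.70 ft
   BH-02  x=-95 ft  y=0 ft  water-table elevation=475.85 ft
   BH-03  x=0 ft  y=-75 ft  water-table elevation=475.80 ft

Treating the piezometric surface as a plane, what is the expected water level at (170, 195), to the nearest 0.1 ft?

∂h/∂x = (475.85 − 475.70) / (-95 − 0) = -0.001579
∂h/∂y = (475.80 − 475.70) / (-75 − 0) = -0.001333
h(170, 195) = 475.70 + (-0.001579)·(170) + (-0.001333)·(195) = 475.70 -0.268 -0.260 = 475.172 ft.

475.2 ft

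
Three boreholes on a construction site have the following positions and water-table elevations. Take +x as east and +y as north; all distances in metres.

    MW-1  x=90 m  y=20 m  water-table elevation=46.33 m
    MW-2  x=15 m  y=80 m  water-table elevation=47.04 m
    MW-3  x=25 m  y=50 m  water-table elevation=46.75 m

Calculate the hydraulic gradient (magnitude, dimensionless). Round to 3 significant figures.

0.00919

Taking MW-1 as reference: MW-2−MW-1 = (-75, 60, +0.71); MW-3−MW-1 = (-65, 30, +0.42).
Determinant of the coordinate differences = (-75)·30 − (-65)·60 = 1650.
∂h/∂x = [(+0.71)·30 − (+0.42)·60] / 1650 = -0.002364
∂h/∂y = [(-75)·(+0.42) − (-65)·(+0.71)] / 1650 = +0.008879
|∇h| = √(-0.002364² + 0.008879²) = 0.009188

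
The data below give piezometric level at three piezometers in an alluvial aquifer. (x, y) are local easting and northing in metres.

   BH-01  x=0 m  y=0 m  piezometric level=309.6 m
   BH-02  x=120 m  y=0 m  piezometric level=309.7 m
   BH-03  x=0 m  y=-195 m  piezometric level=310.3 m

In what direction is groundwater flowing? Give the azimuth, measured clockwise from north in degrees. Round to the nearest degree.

∂h/∂x = (309.7 − 309.6) / (120 − 0) = +0.0008333
∂h/∂y = (310.3 − 309.6) / (-195 − 0) = -0.003590
Flow direction (−∇h) has components (-0.0008333 E, +0.003590 N).
Azimuth = atan2(E, N) = atan2(-0.0008333, +0.003590) = 346.9° ≈ 347°.

347°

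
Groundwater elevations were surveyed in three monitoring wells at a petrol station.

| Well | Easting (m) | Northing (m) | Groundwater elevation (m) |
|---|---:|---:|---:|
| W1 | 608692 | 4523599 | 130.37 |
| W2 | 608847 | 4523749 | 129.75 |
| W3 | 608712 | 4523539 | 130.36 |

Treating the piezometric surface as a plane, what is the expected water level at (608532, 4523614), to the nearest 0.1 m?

Taking W1 as reference: W2−W1 = (155, 150, -0.62); W3−W1 = (20, -60, -0.01).
Solve a·Δx + b·Δy = Δh: det = 155·(-60) − 20·150 = -12300.
∂h/∂x = [(-0.62)·(-60) − (-0.01)·150] / -12300 = -0.003146
∂h/∂y = [155·(-0.01) − 20·(-0.62)] / -12300 = -0.0008821
h(608532, 4523614) = 130.37 + (-0.003146)·(-160) + (-0.0008821)·(15) = 130.37 +0.503 -0.013 = 130.860 m.

130.9 m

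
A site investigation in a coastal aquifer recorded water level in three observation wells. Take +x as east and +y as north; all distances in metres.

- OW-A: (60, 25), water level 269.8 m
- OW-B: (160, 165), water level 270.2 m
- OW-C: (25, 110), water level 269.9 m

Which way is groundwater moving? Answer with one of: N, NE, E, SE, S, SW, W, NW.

SW

Differences from OW-A: to OW-B (Δx, Δy, Δh) = (100, 140, +0.4); to OW-C = (-35, 85, +0.1).
Solve a·Δx + b·Δy = Δh: det = 100·85 − (-35)·140 = 13400.
∂h/∂x = [(+0.4)·85 − (+0.1)·140] / 13400 = +0.001493
∂h/∂y = [100·(+0.1) − (-35)·(+0.4)] / 13400 = +0.001791
Flow = −∇h = (-0.001493 east, -0.001791 north), which points southwest.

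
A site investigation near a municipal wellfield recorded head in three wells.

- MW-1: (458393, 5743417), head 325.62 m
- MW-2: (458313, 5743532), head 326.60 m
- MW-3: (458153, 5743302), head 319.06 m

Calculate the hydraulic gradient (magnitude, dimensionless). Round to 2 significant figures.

0.027

Taking MW-1 as reference: MW-2−MW-1 = (-80, 115, +0.98); MW-3−MW-1 = (-240, -115, -6.56).
Solve a·Δx + b·Δy = Δh: det = (-80)·(-115) − (-240)·115 = 36800.
∂h/∂x = [(+0.98)·(-115) − (-6.56)·115] / 36800 = +0.01744
∂h/∂y = [(-80)·(-6.56) − (-240)·(+0.98)] / 36800 = +0.02065
|∇h| = √(0.01744² + 0.02065²) = 0.02703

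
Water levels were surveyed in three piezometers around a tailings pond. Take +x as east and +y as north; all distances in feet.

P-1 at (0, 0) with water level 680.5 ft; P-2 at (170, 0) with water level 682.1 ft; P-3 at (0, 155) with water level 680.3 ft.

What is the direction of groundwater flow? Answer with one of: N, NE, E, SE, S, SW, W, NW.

W

∂h/∂x = (682.1 − 680.5) / (170 − 0) = +0.009412
∂h/∂y = (680.3 − 680.5) / (155 − 0) = -0.001290
Flow = −∇h = (-0.009412 east, +0.001290 north), which points west.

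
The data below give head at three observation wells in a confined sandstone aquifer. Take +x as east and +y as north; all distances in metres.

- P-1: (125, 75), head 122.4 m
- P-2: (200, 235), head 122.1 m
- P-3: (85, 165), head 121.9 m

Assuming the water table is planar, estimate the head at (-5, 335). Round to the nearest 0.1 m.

Taking P-1 as reference: P-2−P-1 = (75, 160, -0.3); P-3−P-1 = (-40, 90, -0.5).
Solve a·Δx + b·Δy = Δh: det = 75·90 − (-40)·160 = 13150.
∂h/∂x = [(-0.3)·90 − (-0.5)·160] / 13150 = +0.004030
∂h/∂y = [75·(-0.5) − (-40)·(-0.3)] / 13150 = -0.003764
h(-5, 335) = 122.4 + (+0.004030)·(-130) + (-0.003764)·(260) = 122.4 -0.524 -0.979 = 120.897 m.

120.9 m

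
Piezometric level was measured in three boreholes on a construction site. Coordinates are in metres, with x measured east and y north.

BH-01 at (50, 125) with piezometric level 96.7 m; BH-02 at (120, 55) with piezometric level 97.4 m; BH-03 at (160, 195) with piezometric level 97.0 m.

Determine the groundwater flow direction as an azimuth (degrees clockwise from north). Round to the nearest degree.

Differences from BH-01: to BH-02 (Δx, Δy, Δh) = (70, -70, +0.7); to BH-03 = (110, 70, +0.3).
Solve a·Δx + b·Δy = Δh: det = 70·70 − 110·(-70) = 12600.
∂h/∂x = [(+0.7)·70 − (+0.3)·(-70)] / 12600 = +0.005556
∂h/∂y = [70·(+0.3) − 110·(+0.7)] / 12600 = -0.004444
Flow direction (−∇h) has components (-0.005556 E, +0.004444 N).
Azimuth = atan2(E, N) = atan2(-0.005556, +0.004444) = 308.7° ≈ 309°.

309°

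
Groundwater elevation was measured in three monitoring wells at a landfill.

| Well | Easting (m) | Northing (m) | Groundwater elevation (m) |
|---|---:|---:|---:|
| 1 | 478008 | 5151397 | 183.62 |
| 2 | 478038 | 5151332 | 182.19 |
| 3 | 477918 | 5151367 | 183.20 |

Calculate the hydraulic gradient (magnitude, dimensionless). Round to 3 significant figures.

0.0211

With h = a·x + b·y + c and 1 as origin, the differences give:
  30·a + (-65)·b = -1.43
  (-90)·a + (-30)·b = -0.42
Eliminate b (×(-30) and ×(-65), subtract): -6750·a = 15.600 → a = ∂h/∂x = -0.002311
Back-substitute: b = ∂h/∂y = +0.02093.
|∇h| = √(-0.002311² + 0.02093²) = 0.02106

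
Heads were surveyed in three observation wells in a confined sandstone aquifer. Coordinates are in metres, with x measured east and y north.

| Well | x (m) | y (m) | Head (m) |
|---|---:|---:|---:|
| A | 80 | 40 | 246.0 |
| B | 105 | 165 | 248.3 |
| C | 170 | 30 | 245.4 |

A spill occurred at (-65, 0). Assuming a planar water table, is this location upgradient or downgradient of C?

upgradient

Differences from A: to B (Δx, Δy, Δh) = (25, 125, +2.3); to C = (90, -10, -0.6).
Determinant of the coordinate differences = 25·(-10) − 90·125 = -11500.
∂h/∂x = [(+2.3)·(-10) − (-0.6)·125] / -11500 = -0.004522
∂h/∂y = [25·(-0.6) − 90·(+2.3)] / -11500 = +0.01930
Head at (-65, 0) = 246.0 + (-0.004522)·(-145) + (+0.01930)·(-40) = 245.88 m.
That is higher than the 245.4 m at C, so the point is upgradient.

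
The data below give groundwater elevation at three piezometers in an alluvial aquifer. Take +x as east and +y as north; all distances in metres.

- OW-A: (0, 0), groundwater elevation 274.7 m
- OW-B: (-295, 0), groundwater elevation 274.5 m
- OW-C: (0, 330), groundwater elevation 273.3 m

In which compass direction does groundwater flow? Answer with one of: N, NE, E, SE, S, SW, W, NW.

∂h/∂x = (274.5 − 274.7) / (-295 − 0) = +0.0006780
∂h/∂y = (273.3 − 274.7) / (330 − 0) = -0.004242
Flow = −∇h = (-0.0006780 east, +0.004242 north), which points north.

N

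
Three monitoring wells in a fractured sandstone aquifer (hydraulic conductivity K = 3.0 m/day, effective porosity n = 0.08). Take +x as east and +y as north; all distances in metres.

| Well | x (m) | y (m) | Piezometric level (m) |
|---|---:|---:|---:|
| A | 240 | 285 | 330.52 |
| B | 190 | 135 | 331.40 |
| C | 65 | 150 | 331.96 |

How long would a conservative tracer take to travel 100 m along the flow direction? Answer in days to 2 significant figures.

Differences from A: to B (Δx, Δy, Δh) = (-50, -150, +0.88); to C = (-175, -135, +1.44).
Determinant of the coordinate differences = (-50)·(-135) − (-175)·(-150) = -19500.
∂h/∂x = [(+0.88)·(-135) − (+1.44)·(-150)] / -19500 = -0.004985
∂h/∂y = [(-50)·(+1.44) − (-175)·(+0.88)] / -19500 = -0.004205
|∇h| = √(-0.004985² + -0.004205²) = 0.006522
Seepage velocity v = K·i/n = 3.0 × 0.006522 / 0.08 = 0.2446 m/day.
t = 100 / 0.2446 = 408.8 days.

410 days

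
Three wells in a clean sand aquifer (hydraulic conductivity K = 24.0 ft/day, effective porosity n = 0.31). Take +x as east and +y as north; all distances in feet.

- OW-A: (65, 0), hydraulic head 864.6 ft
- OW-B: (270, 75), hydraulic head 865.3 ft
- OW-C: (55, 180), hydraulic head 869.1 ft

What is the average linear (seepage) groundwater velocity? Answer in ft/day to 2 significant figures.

2.0 ft/day

Differences from OW-A: to OW-B (Δx, Δy, Δh) = (205, 75, +0.7); to OW-C = (-10, 180, +4.5).
Solve a·Δx + b·Δy = Δh: det = 205·180 − (-10)·75 = 37650.
∂h/∂x = [(+0.7)·180 − (+4.5)·75] / 37650 = -0.005618
∂h/∂y = [205·(+4.5) − (-10)·(+0.7)] / 37650 = +0.02469
|∇h| = √(-0.005618² + 0.02469²) = 0.02532
Seepage velocity v = K·i/n = 24.0 × 0.02532 / 0.31 = 1.96 ft/day.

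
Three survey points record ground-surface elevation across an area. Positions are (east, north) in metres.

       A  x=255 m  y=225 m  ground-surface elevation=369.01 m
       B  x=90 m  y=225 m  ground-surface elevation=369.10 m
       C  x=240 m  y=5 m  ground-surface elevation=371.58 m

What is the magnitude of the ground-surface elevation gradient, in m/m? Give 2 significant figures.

0.012 m/m

Differences from A: to B (Δx, Δy, Δh) = (-165, 0, +0.09); to C = (-15, -220, +2.57).
Determinant of the coordinate differences = (-165)·(-220) − (-15)·0 = 36300.
∂z/∂x = [(+0.09)·(-220) − (+2.57)·0] / 36300 = -0.0005455
∂z/∂y = [(-165)·(+2.57) − (-15)·(+0.09)] / 36300 = -0.01164
|∇f| = √(-0.0005455² + -0.01164²) = 0.01165 m/m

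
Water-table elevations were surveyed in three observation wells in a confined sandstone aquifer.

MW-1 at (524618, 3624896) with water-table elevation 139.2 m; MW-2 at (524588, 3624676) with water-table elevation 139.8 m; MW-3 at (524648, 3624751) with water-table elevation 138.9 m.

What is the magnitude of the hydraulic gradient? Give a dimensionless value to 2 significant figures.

0.014

With h = a·x + b·y + c and MW-1 as origin, the differences give:
  (-30)·a + (-220)·b = +0.6
  30·a + (-145)·b = -0.3
Eliminate b (×(-145) and ×(-220), subtract): 10950·a = -153.00 → a = ∂h/∂x = -0.01397
Back-substitute: b = ∂h/∂y = -0.0008219.
|∇h| = √(-0.01397² + -0.0008219²) = 0.01399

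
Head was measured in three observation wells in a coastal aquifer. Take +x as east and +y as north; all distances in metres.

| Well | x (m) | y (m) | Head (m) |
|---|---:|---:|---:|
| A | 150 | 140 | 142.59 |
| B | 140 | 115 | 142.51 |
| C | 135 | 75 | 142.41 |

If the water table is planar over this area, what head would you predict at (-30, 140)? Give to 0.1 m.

With h = a·x + b·y + c and A as origin, the differences give:
  (-10)·a + (-25)·b = -0.08
  (-15)·a + (-65)·b = -0.18
Eliminate b (×(-65) and ×(-25), subtract): 275·a = 0.700 → a = ∂h/∂x = +0.002545
Back-substitute: b = ∂h/∂y = +0.002182.
h(-30, 140) = 142.59 + (+0.002545)·(-180) + (+0.002182)·(0) = 142.59 -0.458 +0.000 = 142.132 m.

142.1 m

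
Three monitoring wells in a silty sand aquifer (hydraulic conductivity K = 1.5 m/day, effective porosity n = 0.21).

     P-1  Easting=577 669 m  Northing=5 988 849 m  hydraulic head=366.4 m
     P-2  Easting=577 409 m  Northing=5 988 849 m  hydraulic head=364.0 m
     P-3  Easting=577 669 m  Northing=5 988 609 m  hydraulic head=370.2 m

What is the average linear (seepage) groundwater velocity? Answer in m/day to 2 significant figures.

0.13 m/day

∂h/∂x = (364.0 − 366.4) / (577409 − 577669) = +0.009231
∂h/∂y = (370.2 − 366.4) / (5988609 − 5988849) = -0.01583
|∇h| = √(0.009231² + -0.01583²) = 0.01832
Seepage velocity v = K·i/n = 1.5 × 0.01832 / 0.21 = 0.1309 m/day.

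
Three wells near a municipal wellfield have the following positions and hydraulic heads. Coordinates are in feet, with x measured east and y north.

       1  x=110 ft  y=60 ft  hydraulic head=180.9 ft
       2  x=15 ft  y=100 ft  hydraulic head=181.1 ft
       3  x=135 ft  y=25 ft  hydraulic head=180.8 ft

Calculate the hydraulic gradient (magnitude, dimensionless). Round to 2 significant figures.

With h = a·x + b·y + c and 1 as origin, the differences give:
  (-95)·a + 40·b = +0.2
  25·a + (-35)·b = -0.1
Eliminate b (×(-35) and ×40, subtract): 2325·a = -3.00 → a = ∂h/∂x = -0.001290
Back-substitute: b = ∂h/∂y = +0.001935.
|∇h| = √(-0.001290² + 0.001935²) = 0.002326

0.0023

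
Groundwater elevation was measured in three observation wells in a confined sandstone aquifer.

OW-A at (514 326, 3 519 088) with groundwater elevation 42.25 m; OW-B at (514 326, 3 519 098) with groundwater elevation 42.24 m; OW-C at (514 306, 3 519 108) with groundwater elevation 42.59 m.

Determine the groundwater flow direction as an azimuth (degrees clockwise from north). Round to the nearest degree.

087°

Taking OW-A as reference: OW-B−OW-A = (0, 10, -0.01); OW-C−OW-A = (-20, 20, +0.34).
Determinant of the coordinate differences = 0·20 − (-20)·10 = 200.
∂h/∂x = [(-0.01)·20 − (+0.34)·10] / 200 = -0.01800
∂h/∂y = [0·(+0.34) − (-20)·(-0.01)] / 200 = -0.0010000
Flow direction (−∇h) has components (+0.01800 E, +0.0010000 N).
Azimuth = atan2(E, N) = atan2(+0.01800, +0.0010000) = 86.8° ≈ 087°.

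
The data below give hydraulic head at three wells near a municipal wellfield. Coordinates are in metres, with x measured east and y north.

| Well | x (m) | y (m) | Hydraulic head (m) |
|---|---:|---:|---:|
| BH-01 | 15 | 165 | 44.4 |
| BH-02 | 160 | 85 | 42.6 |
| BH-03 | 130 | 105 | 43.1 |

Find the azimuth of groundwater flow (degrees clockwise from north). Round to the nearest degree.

With h = a·x + b·y + c and BH-01 as origin, the differences give:
  145·a + (-80)·b = -1.8
  115·a + (-60)·b = -1.3
Eliminate b (×(-60) and ×(-80), subtract): 500·a = 4.00 → a = ∂h/∂x = +0.008000
Back-substitute: b = ∂h/∂y = +0.03700.
Flow direction (−∇h) has components (-0.008000 E, -0.03700 N).
Azimuth = atan2(E, N) = atan2(-0.008000, -0.03700) = 192.2° ≈ 192°.

192°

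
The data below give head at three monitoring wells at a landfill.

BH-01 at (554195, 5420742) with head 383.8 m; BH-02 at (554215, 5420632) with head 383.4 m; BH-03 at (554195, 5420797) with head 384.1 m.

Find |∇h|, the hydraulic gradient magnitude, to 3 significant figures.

Differences from BH-01: to BH-02 (Δx, Δy, Δh) = (20, -110, -0.4); to BH-03 = (0, 55, +0.3).
Determinant of the coordinate differences = 20·55 − 0·(-110) = 1100.
∂h/∂x = [(-0.4)·55 − (+0.3)·(-110)] / 1100 = +0.010000
∂h/∂y = [20·(+0.3) − 0·(-0.4)] / 1100 = +0.005455
|∇h| = √(0.010000² + 0.005455²) = 0.01139

0.0114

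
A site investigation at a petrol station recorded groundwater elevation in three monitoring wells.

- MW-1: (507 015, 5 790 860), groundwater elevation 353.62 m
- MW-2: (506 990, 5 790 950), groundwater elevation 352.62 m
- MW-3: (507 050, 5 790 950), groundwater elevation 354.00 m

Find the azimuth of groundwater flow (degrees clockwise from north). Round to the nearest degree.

Three-point gradient (reference MW-1): Δ to MW-2 = (-25, 90, -1.00), Δ to MW-3 = (35, 90, +0.38).
∂h/∂x = +0.02300, ∂h/∂y = -0.004722 (det = -5400).
Flow direction (−∇h) has components (-0.02300 E, +0.004722 N).
Azimuth = atan2(E, N) = atan2(-0.02300, +0.004722) = 281.6° ≈ 282°.

282°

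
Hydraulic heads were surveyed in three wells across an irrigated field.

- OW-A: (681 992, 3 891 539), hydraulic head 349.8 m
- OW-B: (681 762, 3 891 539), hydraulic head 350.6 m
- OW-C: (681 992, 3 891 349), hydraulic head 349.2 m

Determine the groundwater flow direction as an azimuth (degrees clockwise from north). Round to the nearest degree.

132°

∂h/∂x = (350.6 − 349.8) / (681762 − 681992) = -0.003478
∂h/∂y = (349.2 − 349.8) / (3891349 − 3891539) = +0.003158
Flow direction (−∇h) has components (+0.003478 E, -0.003158 N).
Azimuth = atan2(E, N) = atan2(+0.003478, -0.003158) = 132.2° ≈ 132°.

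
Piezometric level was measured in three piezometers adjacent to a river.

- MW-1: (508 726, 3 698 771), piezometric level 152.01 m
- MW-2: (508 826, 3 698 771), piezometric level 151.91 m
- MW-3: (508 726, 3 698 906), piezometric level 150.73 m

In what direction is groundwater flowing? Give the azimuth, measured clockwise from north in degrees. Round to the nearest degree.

006°

∂h/∂x = (151.91 − 152.01) / (508826 − 508726) = -0.0010000
∂h/∂y = (150.73 − 152.01) / (3698906 − 3698771) = -0.009481
Flow direction (−∇h) has components (+0.0010000 E, +0.009481 N).
Azimuth = atan2(E, N) = atan2(+0.0010000, +0.009481) = 6.0° ≈ 006°.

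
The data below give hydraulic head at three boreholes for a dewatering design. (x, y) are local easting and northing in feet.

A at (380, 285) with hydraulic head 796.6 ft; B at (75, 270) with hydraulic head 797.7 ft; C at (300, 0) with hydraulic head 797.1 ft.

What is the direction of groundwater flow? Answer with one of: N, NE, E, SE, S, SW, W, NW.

E

With h = a·x + b·y + c and A as origin, the differences give:
  (-305)·a + (-15)·b = +1.1
  (-80)·a + (-285)·b = +0.5
Eliminate b (×(-285) and ×(-15), subtract): 85725·a = -306.00 → a = ∂h/∂x = -0.003570
Back-substitute: b = ∂h/∂y = -0.0007524.
Flow = −∇h = (+0.003570 east, +0.0007524 north), which points east.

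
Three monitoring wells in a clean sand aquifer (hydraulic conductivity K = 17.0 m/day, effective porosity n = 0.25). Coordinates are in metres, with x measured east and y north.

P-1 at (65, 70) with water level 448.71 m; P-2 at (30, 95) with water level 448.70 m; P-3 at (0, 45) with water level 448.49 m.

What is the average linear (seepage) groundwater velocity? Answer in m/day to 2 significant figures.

Differences from P-1: to P-2 (Δx, Δy, Δh) = (-35, 25, -0.01); to P-3 = (-65, -25, -0.22).
Determinant of the coordinate differences = (-35)·(-25) − (-65)·25 = 2500.
∂h/∂x = [(-0.01)·(-25) − (-0.22)·25] / 2500 = +0.002300
∂h/∂y = [(-35)·(-0.22) − (-65)·(-0.01)] / 2500 = +0.002820
|∇h| = √(0.002300² + 0.002820²) = 0.003639
Seepage velocity v = K·i/n = 17.0 × 0.003639 / 0.25 = 0.2475 m/day.

0.25 m/day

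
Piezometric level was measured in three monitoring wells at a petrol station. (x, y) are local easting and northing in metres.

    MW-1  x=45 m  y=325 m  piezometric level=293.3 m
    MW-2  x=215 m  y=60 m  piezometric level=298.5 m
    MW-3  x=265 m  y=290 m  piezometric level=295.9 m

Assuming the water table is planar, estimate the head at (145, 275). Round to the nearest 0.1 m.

294.9 m

Three-point gradient (reference MW-1): Δ to MW-2 = (170, -265, +5.2), Δ to MW-3 = (220, -35, +2.6).
∂h/∂x = +0.009685, ∂h/∂y = -0.01341 (det = 52350).
h(145, 275) = 293.3 + (+0.009685)·(100) + (-0.01341)·(-50) = 293.3 +0.968 +0.670 = 294.939 m.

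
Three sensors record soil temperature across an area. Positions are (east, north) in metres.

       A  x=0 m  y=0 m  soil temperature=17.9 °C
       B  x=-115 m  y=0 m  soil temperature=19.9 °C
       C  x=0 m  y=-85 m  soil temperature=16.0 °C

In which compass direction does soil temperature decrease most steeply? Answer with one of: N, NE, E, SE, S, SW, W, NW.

∂T/∂x = (19.9 − 17.9) / (-115 − 0) = -0.01739
∂T/∂y = (16.0 − 17.9) / (-85 − 0) = +0.02235
Steepest decrease is along −∇f = (+0.01739 E, -0.02235 N) → southeast.

SE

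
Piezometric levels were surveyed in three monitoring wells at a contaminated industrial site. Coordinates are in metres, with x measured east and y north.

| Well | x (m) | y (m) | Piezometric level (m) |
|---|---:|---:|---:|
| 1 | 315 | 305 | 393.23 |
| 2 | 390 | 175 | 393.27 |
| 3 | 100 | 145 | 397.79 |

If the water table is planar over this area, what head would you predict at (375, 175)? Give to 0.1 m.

Three-point gradient (reference 1): Δ to 2 = (75, -130, +0.04), Δ to 3 = (-215, -160, +4.56).
∂h/∂x = -0.01468, ∂h/∂y = -0.008776 (det = -39950).
h(375, 175) = 393.23 + (-0.01468)·(60) + (-0.008776)·(-130) = 393.23 -0.881 +1.141 = 393.490 m.

393.5 m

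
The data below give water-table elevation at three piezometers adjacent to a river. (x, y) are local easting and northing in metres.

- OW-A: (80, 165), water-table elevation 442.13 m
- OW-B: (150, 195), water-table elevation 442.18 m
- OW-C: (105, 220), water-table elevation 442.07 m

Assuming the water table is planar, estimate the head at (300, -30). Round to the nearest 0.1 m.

With h = a·x + b·y + c and OW-A as origin, the differences give:
  70·a + 30·b = +0.05
  25·a + 55·b = -0.06
Eliminate b (×55 and ×30, subtract): 3100·a = 4.550 → a = ∂h/∂x = +0.001468
Back-substitute: b = ∂h/∂y = -0.001758.
h(300, -30) = 442.13 + (+0.001468)·(220) + (-0.001758)·(-195) = 442.13 +0.323 +0.343 = 442.796 m.

442.8 m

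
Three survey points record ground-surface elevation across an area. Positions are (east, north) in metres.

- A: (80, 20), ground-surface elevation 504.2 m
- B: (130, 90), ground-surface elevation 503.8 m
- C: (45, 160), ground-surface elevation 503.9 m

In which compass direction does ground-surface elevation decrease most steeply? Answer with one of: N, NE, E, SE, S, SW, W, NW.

Taking A as reference: B−A = (50, 70, -0.4); C−A = (-35, 140, -0.3).
Determinant of the coordinate differences = 50·140 − (-35)·70 = 9450.
∂z/∂x = [(-0.4)·140 − (-0.3)·70] / 9450 = -0.003704
∂z/∂y = [50·(-0.3) − (-35)·(-0.4)] / 9450 = -0.003069
Steepest decrease is along −∇f = (+0.003704 E, +0.003069 N) → northeast.

NE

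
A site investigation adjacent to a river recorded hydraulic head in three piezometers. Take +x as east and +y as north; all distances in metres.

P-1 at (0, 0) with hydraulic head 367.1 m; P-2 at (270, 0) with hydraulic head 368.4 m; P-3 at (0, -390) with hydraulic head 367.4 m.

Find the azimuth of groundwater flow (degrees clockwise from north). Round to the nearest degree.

∂h/∂x = (368.4 − 367.1) / (270 − 0) = +0.004815
∂h/∂y = (367.4 − 367.1) / (-390 − 0) = -0.0007692
Flow direction (−∇h) has components (-0.004815 E, +0.0007692 N).
Azimuth = atan2(E, N) = atan2(-0.004815, +0.0007692) = 279.1° ≈ 279°.

279°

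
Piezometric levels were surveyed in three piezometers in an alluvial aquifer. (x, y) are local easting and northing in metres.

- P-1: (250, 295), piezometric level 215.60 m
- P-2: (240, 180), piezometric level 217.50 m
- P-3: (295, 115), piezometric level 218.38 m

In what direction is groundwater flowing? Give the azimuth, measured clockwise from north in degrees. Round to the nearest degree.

011°

Differences from P-1: to P-2 (Δx, Δy, Δh) = (-10, -115, +1.90); to P-3 = (45, -180, +2.78).
Determinant of the coordinate differences = (-10)·(-180) − 45·(-115) = 6975.
∂h/∂x = [(+1.90)·(-180) − (+2.78)·(-115)] / 6975 = -0.003197
∂h/∂y = [(-10)·(+2.78) − 45·(+1.90)] / 6975 = -0.01624
Flow direction (−∇h) has components (+0.003197 E, +0.01624 N).
Azimuth = atan2(E, N) = atan2(+0.003197, +0.01624) = 11.1° ≈ 011°.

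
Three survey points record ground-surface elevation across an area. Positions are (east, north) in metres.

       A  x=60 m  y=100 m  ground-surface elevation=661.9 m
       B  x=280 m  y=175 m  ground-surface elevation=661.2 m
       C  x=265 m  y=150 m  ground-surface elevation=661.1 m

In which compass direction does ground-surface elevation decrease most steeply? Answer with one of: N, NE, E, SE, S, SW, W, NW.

Differences from A: to B (Δx, Δy, Δh) = (220, 75, -0.7); to C = (205, 50, -0.8).
Solve a·Δx + b·Δy = Δz: det = 220·50 − 205·75 = -4375.
∂z/∂x = [(-0.7)·50 − (-0.8)·75] / -4375 = -0.005714
∂z/∂y = [220·(-0.8) − 205·(-0.7)] / -4375 = +0.007429
Steepest decrease is along −∇f = (+0.005714 E, -0.007429 N) → southeast.

SE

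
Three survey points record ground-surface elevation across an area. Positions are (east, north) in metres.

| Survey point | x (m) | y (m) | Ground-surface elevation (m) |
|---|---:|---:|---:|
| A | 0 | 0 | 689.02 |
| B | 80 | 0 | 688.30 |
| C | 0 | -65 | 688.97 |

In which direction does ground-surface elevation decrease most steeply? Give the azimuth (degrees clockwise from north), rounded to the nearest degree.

∂z/∂x = (688.30 − 689.02) / (80 − 0) = -0.009000
∂z/∂y = (688.97 − 689.02) / (-65 − 0) = +0.0007692
Steepest decrease is along −∇f: components (+0.009000 E, -0.0007692 N).
Azimuth = atan2(+0.009000, -0.0007692) = 94.9° ≈ 095°.

095°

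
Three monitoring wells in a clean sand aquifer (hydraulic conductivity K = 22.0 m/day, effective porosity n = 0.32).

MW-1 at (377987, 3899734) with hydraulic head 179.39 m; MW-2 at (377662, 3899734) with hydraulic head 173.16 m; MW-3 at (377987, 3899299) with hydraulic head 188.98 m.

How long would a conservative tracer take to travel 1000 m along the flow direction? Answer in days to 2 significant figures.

∂h/∂x = (173.16 − 179.39) / (377662 − 377987) = +0.01917
∂h/∂y = (188.98 − 179.39) / (3899299 − 3899734) = -0.02205
|∇h| = √(0.01917² + -0.02205²) = 0.02922
Seepage velocity v = K·i/n = 22.0 × 0.02922 / 0.32 = 2.009 m/day.
t = 1000 / 2.009 = 497.8 days.

500 days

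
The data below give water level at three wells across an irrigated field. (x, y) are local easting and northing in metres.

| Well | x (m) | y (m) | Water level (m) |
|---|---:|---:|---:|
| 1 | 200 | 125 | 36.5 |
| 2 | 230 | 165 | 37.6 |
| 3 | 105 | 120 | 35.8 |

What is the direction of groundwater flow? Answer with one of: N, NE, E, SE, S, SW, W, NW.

S

With h = a·x + b·y + c and 1 as origin, the differences give:
  30·a + 40·b = +1.1
  (-95)·a + (-5)·b = -0.7
Eliminate b (×(-5) and ×40, subtract): 3650·a = 22.50 → a = ∂h/∂x = +0.006164
Back-substitute: b = ∂h/∂y = +0.02288.
Flow = −∇h = (-0.006164 east, -0.02288 north), which points south.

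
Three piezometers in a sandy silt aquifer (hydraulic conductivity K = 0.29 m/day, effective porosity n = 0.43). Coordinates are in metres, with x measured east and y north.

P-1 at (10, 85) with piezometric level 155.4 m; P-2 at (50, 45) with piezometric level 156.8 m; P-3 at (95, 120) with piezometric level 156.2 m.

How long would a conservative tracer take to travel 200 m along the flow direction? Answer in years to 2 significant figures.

33 years

Taking P-1 as reference: P-2−P-1 = (40, -40, +1.4); P-3−P-1 = (85, 35, +0.8).
Determinant of the coordinate differences = 40·35 − 85·(-40) = 4800.
∂h/∂x = [(+1.4)·35 − (+0.8)·(-40)] / 4800 = +0.01687
∂h/∂y = [40·(+0.8) − 85·(+1.4)] / 4800 = -0.01813
|∇h| = √(0.01687² + -0.01813²) = 0.02476
Seepage velocity v = K·i/n = 0.29 × 0.02476 / 0.43 = 0.0167 m/day.
t = 200 / 0.0167 = 1.198e+04 days = 32.8 years.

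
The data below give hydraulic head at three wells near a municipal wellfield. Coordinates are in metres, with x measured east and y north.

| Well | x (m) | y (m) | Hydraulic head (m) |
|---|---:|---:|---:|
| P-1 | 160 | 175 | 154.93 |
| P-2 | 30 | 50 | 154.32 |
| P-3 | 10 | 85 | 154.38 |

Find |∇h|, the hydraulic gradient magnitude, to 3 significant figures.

With h = a·x + b·y + c and P-1 as origin, the differences give:
  (-130)·a + (-125)·b = -0.61
  (-150)·a + (-90)·b = -0.55
Eliminate b (×(-90) and ×(-125), subtract): -7050·a = -13.850 → a = ∂h/∂x = +0.001965
Back-substitute: b = ∂h/∂y = +0.002837.
|∇h| = √(0.001965² + 0.002837²) = 0.003451

0.00345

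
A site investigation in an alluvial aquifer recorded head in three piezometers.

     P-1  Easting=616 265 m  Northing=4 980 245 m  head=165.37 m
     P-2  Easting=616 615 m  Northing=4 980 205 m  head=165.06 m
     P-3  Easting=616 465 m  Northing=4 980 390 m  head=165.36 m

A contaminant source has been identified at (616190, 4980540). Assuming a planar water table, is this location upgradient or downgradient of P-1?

upgradient

Three-point gradient (reference P-1): Δ to P-2 = (350, -40, -0.31), Δ to P-3 = (200, 145, -0.01).
∂h/∂x = -0.0007719, ∂h/∂y = +0.0009957 (det = 58750).
Head at (616190, 4980540) = 165.37 + (-0.0007719)·(-75) + (+0.0009957)·(295) = 165.72 m.
That is higher than the 165.37 m at P-1, so the point is upgradient.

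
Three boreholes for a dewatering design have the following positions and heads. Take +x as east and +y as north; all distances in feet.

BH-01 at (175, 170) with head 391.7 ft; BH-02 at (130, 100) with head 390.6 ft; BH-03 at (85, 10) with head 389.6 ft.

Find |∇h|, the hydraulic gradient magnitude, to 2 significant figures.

0.033

Taking BH-01 as reference: BH-02−BH-01 = (-45, -70, -1.1); BH-03−BH-01 = (-90, -160, -2.1).
Determinant of the coordinate differences = (-45)·(-160) − (-90)·(-70) = 900.
∂h/∂x = [(-1.1)·(-160) − (-2.1)·(-70)] / 900 = +0.03222
∂h/∂y = [(-45)·(-2.1) − (-90)·(-1.1)] / 900 = -0.005000
|∇h| = √(0.03222² + -0.005000²) = 0.03261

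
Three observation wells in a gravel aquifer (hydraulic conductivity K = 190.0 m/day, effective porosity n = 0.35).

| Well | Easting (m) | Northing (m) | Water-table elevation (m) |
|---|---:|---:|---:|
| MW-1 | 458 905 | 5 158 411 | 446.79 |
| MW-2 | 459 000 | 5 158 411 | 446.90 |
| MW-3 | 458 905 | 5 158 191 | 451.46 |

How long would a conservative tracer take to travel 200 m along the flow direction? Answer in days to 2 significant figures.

17 days

∂h/∂x = (446.90 − 446.79) / (459000 − 458905) = +0.001158
∂h/∂y = (451.46 − 446.79) / (5158191 − 5158411) = -0.02123
|∇h| = √(0.001158² + -0.02123²) = 0.02126
Seepage velocity v = K·i/n = 190.0 × 0.02126 / 0.35 = 11.54 m/day.
t = 200 / 11.54 = 17.33 days.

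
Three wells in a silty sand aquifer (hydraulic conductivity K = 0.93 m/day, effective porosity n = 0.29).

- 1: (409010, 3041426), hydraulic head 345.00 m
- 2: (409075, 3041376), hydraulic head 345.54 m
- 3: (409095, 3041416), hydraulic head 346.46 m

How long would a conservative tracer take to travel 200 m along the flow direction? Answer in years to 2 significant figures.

Differences from 1: to 2 (Δx, Δy, Δh) = (65, -50, +0.54); to 3 = (85, -10, +1.46).
Solve a·Δx + b·Δy = Δh: det = 65·(-10) − 85·(-50) = 3600.
∂h/∂x = [(+0.54)·(-10) − (+1.46)·(-50)] / 3600 = +0.01878
∂h/∂y = [65·(+1.46) − 85·(+0.54)] / 3600 = +0.01361
|∇h| = √(0.01878² + 0.01361²) = 0.02319
Seepage velocity v = K·i/n = 0.93 × 0.02319 / 0.29 = 0.07437 m/day.
t = 200 / 0.07437 = 2689 days = 7.36 years.

7.4 years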